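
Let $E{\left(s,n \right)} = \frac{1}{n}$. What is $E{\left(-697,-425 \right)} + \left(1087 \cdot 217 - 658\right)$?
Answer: $\frac{99968924}{425} \approx 2.3522 \cdot 10^{5}$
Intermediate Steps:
$E{\left(-697,-425 \right)} + \left(1087 \cdot 217 - 658\right) = \frac{1}{-425} + \left(1087 \cdot 217 - 658\right) = - \frac{1}{425} + \left(235879 - 658\right) = - \frac{1}{425} + 235221 = \frac{99968924}{425}$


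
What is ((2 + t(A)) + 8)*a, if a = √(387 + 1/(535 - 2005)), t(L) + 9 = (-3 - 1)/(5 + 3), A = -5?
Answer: √17066670/420 ≈ 9.8362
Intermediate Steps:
t(L) = -19/2 (t(L) = -9 + (-3 - 1)/(5 + 3) = -9 - 4/8 = -9 - 4*⅛ = -9 - ½ = -19/2)
a = √17066670/210 (a = √(387 + 1/(-1470)) = √(387 - 1/1470) = √(568889/1470) = √17066670/210 ≈ 19.672)
((2 + t(A)) + 8)*a = ((2 - 19/2) + 8)*(√17066670/210) = (-15/2 + 8)*(√17066670/210) = (√17066670/210)/2 = √17066670/420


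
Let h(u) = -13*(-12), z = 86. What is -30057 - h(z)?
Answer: -30213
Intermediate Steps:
h(u) = 156
-30057 - h(z) = -30057 - 1*156 = -30057 - 156 = -30213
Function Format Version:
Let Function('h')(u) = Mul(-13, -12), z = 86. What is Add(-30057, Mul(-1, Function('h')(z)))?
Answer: -30213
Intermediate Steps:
Function('h')(u) = 156
Add(-30057, Mul(-1, Function('h')(z))) = Add(-30057, Mul(-1, 156)) = Add(-30057, -156) = -30213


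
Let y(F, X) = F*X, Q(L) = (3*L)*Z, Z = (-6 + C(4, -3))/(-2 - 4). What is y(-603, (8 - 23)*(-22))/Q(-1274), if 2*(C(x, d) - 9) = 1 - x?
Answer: -132660/637 ≈ -208.26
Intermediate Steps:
C(x, d) = 19/2 - x/2 (C(x, d) = 9 + (1 - x)/2 = 9 + (½ - x/2) = 19/2 - x/2)
Z = -¼ (Z = (-6 + (19/2 - ½*4))/(-2 - 4) = (-6 + (19/2 - 2))/(-6) = (-6 + 15/2)*(-⅙) = (3/2)*(-⅙) = -¼ ≈ -0.25000)
Q(L) = -3*L/4 (Q(L) = (3*L)*(-¼) = -3*L/4)
y(-603, (8 - 23)*(-22))/Q(-1274) = (-603*(8 - 23)*(-22))/((-¾*(-1274))) = (-(-9045)*(-22))/(1911/2) = -603*330*(2/1911) = -198990*2/1911 = -132660/637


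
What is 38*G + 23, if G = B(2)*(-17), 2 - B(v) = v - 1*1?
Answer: -623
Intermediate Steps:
B(v) = 3 - v (B(v) = 2 - (v - 1*1) = 2 - (v - 1) = 2 - (-1 + v) = 2 + (1 - v) = 3 - v)
G = -17 (G = (3 - 1*2)*(-17) = (3 - 2)*(-17) = 1*(-17) = -17)
38*G + 23 = 38*(-17) + 23 = -646 + 23 = -623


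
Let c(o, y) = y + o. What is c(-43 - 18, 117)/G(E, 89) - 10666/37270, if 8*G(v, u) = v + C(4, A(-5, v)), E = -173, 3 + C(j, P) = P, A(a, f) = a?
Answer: -9313753/3372935 ≈ -2.7613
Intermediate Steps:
C(j, P) = -3 + P
c(o, y) = o + y
G(v, u) = -1 + v/8 (G(v, u) = (v + (-3 - 5))/8 = (v - 8)/8 = (-8 + v)/8 = -1 + v/8)
c(-43 - 18, 117)/G(E, 89) - 10666/37270 = ((-43 - 18) + 117)/(-1 + (1/8)*(-173)) - 10666/37270 = (-61 + 117)/(-1 - 173/8) - 10666*1/37270 = 56/(-181/8) - 5333/18635 = 56*(-8/181) - 5333/18635 = -448/181 - 5333/18635 = -9313753/3372935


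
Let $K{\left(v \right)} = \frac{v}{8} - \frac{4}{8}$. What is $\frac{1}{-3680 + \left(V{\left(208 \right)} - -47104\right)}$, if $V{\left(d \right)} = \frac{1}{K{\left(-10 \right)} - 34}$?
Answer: $\frac{143}{6209628} \approx 2.3029 \cdot 10^{-5}$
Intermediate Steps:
$K{\left(v \right)} = - \frac{1}{2} + \frac{v}{8}$ ($K{\left(v \right)} = v \frac{1}{8} - \frac{1}{2} = \frac{v}{8} - \frac{1}{2} = - \frac{1}{2} + \frac{v}{8}$)
$V{\left(d \right)} = - \frac{4}{143}$ ($V{\left(d \right)} = \frac{1}{\left(- \frac{1}{2} + \frac{1}{8} \left(-10\right)\right) - 34} = \frac{1}{\left(- \frac{1}{2} - \frac{5}{4}\right) - 34} = \frac{1}{- \frac{7}{4} - 34} = \frac{1}{- \frac{143}{4}} = - \frac{4}{143}$)
$\frac{1}{-3680 + \left(V{\left(208 \right)} - -47104\right)} = \frac{1}{-3680 - - \frac{6735868}{143}} = \frac{1}{-3680 + \left(- \frac{4}{143} + 47104\right)} = \frac{1}{-3680 + \frac{6735868}{143}} = \frac{1}{\frac{6209628}{143}} = \frac{143}{6209628}$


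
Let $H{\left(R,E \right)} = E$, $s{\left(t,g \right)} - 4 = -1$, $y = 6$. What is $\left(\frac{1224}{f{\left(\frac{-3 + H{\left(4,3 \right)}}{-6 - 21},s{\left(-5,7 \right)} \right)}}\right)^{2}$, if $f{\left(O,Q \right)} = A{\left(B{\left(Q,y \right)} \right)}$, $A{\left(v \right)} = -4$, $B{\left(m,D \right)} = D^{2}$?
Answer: $93636$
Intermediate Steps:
$s{\left(t,g \right)} = 3$ ($s{\left(t,g \right)} = 4 - 1 = 3$)
$f{\left(O,Q \right)} = -4$
$\left(\frac{1224}{f{\left(\frac{-3 + H{\left(4,3 \right)}}{-6 - 21},s{\left(-5,7 \right)} \right)}}\right)^{2} = \left(\frac{1224}{-4}\right)^{2} = \left(1224 \left(- \frac{1}{4}\right)\right)^{2} = \left(-306\right)^{2} = 93636$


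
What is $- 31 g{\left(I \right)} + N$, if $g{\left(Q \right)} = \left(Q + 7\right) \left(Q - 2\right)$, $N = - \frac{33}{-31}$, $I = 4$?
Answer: $- \frac{21109}{31} \approx -680.94$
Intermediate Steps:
$N = \frac{33}{31}$ ($N = \left(-33\right) \left(- \frac{1}{31}\right) = \frac{33}{31} \approx 1.0645$)
$g{\left(Q \right)} = \left(-2 + Q\right) \left(7 + Q\right)$ ($g{\left(Q \right)} = \left(7 + Q\right) \left(-2 + Q\right) = \left(-2 + Q\right) \left(7 + Q\right)$)
$- 31 g{\left(I \right)} + N = - 31 \left(-14 + 4^{2} + 5 \cdot 4\right) + \frac{33}{31} = - 31 \left(-14 + 16 + 20\right) + \frac{33}{31} = \left(-31\right) 22 + \frac{33}{31} = -682 + \frac{33}{31} = - \frac{21109}{31}$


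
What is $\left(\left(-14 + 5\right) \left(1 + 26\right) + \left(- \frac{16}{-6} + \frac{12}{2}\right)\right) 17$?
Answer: $- \frac{11951}{3} \approx -3983.7$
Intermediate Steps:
$\left(\left(-14 + 5\right) \left(1 + 26\right) + \left(- \frac{16}{-6} + \frac{12}{2}\right)\right) 17 = \left(\left(-9\right) 27 + \left(\left(-16\right) \left(- \frac{1}{6}\right) + 12 \cdot \frac{1}{2}\right)\right) 17 = \left(-243 + \left(\frac{8}{3} + 6\right)\right) 17 = \left(-243 + \frac{26}{3}\right) 17 = \left(- \frac{703}{3}\right) 17 = - \frac{11951}{3}$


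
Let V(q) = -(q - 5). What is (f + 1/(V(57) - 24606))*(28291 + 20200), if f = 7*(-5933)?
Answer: -49658246208909/24658 ≈ -2.0139e+9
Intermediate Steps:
V(q) = 5 - q (V(q) = -(-5 + q) = 5 - q)
f = -41531
(f + 1/(V(57) - 24606))*(28291 + 20200) = (-41531 + 1/((5 - 1*57) - 24606))*(28291 + 20200) = (-41531 + 1/((5 - 57) - 24606))*48491 = (-41531 + 1/(-52 - 24606))*48491 = (-41531 + 1/(-24658))*48491 = (-41531 - 1/24658)*48491 = -1024071399/24658*48491 = -49658246208909/24658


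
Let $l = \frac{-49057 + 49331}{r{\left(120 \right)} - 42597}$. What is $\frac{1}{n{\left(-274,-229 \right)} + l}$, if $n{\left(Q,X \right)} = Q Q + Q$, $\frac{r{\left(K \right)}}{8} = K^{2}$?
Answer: $\frac{72603}{5430849880} \approx 1.3369 \cdot 10^{-5}$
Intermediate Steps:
$r{\left(K \right)} = 8 K^{2}$
$n{\left(Q,X \right)} = Q + Q^{2}$ ($n{\left(Q,X \right)} = Q^{2} + Q = Q + Q^{2}$)
$l = \frac{274}{72603}$ ($l = \frac{-49057 + 49331}{8 \cdot 120^{2} - 42597} = \frac{274}{8 \cdot 14400 - 42597} = \frac{274}{115200 - 42597} = \frac{274}{72603} \approx 0.003774$)
$\frac{1}{n{\left(-274,-229 \right)} + l} = \frac{1}{- 274 \left(1 - 274\right) + \frac{274}{72603}} = \frac{1}{\left(-274\right) \left(-273\right) + \frac{274}{72603}} = \frac{1}{74802 + \frac{274}{72603}} = \frac{1}{\frac{5430849880}{72603}} = \frac{72603}{5430849880}$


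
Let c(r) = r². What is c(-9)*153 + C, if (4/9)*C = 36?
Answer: 12474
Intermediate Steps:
C = 81 (C = (9/4)*36 = 81)
c(-9)*153 + C = (-9)²*153 + 81 = 81*153 + 81 = 12393 + 81 = 12474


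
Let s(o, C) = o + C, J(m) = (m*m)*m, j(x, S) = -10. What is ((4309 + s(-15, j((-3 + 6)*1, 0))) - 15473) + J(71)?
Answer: 346722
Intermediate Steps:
J(m) = m³ (J(m) = m²*m = m³)
s(o, C) = C + o
((4309 + s(-15, j((-3 + 6)*1, 0))) - 15473) + J(71) = ((4309 + (-10 - 15)) - 15473) + 71³ = ((4309 - 25) - 15473) + 357911 = (4284 - 15473) + 357911 = -11189 + 357911 = 346722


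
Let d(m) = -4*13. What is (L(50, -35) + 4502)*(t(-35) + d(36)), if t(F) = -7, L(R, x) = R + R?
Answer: -271518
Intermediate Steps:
d(m) = -52
L(R, x) = 2*R
(L(50, -35) + 4502)*(t(-35) + d(36)) = (2*50 + 4502)*(-7 - 52) = (100 + 4502)*(-59) = 4602*(-59) = -271518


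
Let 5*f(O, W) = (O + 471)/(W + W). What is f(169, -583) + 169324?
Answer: 98715828/583 ≈ 1.6932e+5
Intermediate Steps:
f(O, W) = (471 + O)/(10*W) (f(O, W) = ((O + 471)/(W + W))/5 = ((471 + O)/((2*W)))/5 = ((471 + O)*(1/(2*W)))/5 = ((471 + O)/(2*W))/5 = (471 + O)/(10*W))
f(169, -583) + 169324 = (⅒)*(471 + 169)/(-583) + 169324 = (⅒)*(-1/583)*640 + 169324 = -64/583 + 169324 = 98715828/583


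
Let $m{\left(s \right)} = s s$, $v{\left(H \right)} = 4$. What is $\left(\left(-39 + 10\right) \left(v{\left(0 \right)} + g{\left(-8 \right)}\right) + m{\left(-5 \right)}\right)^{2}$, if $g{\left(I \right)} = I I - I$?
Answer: $4748041$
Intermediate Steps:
$m{\left(s \right)} = s^{2}$
$g{\left(I \right)} = I^{2} - I$
$\left(\left(-39 + 10\right) \left(v{\left(0 \right)} + g{\left(-8 \right)}\right) + m{\left(-5 \right)}\right)^{2} = \left(\left(-39 + 10\right) \left(4 - 8 \left(-1 - 8\right)\right) + \left(-5\right)^{2}\right)^{2} = \left(- 29 \left(4 - -72\right) + 25\right)^{2} = \left(- 29 \left(4 + 72\right) + 25\right)^{2} = \left(\left(-29\right) 76 + 25\right)^{2} = \left(-2204 + 25\right)^{2} = \left(-2179\right)^{2} = 4748041$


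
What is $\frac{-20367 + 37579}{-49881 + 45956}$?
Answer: $- \frac{17212}{3925} \approx -4.3852$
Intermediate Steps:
$\frac{-20367 + 37579}{-49881 + 45956} = \frac{17212}{-3925} = 17212 \left(- \frac{1}{3925}\right) = - \frac{17212}{3925}$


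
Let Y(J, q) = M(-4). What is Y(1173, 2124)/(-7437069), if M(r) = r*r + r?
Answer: -4/2479023 ≈ -1.6135e-6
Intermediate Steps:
M(r) = r + r**2 (M(r) = r**2 + r = r + r**2)
Y(J, q) = 12 (Y(J, q) = -4*(1 - 4) = -4*(-3) = 12)
Y(1173, 2124)/(-7437069) = 12/(-7437069) = 12*(-1/7437069) = -4/2479023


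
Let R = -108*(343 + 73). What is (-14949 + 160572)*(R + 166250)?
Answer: 17667273606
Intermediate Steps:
R = -44928 (R = -108*416 = -44928)
(-14949 + 160572)*(R + 166250) = (-14949 + 160572)*(-44928 + 166250) = 145623*121322 = 17667273606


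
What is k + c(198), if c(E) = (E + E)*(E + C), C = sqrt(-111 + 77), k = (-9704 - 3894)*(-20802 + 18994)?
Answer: 24663592 + 396*I*sqrt(34) ≈ 2.4664e+7 + 2309.1*I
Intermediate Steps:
k = 24585184 (k = -13598*(-1808) = 24585184)
C = I*sqrt(34) (C = sqrt(-34) = I*sqrt(34) ≈ 5.8309*I)
c(E) = 2*E*(E + I*sqrt(34)) (c(E) = (E + E)*(E + I*sqrt(34)) = (2*E)*(E + I*sqrt(34)) = 2*E*(E + I*sqrt(34)))
k + c(198) = 24585184 + 2*198*(198 + I*sqrt(34)) = 24585184 + (78408 + 396*I*sqrt(34)) = 24663592 + 396*I*sqrt(34)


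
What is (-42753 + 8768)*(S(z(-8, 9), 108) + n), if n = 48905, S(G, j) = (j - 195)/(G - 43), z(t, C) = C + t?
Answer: -3324213645/2 ≈ -1.6621e+9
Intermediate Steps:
S(G, j) = (-195 + j)/(-43 + G)
(-42753 + 8768)*(S(z(-8, 9), 108) + n) = (-42753 + 8768)*((-195 + 108)/(-43 + (9 - 8)) + 48905) = -33985*(-87/(-43 + 1) + 48905) = -33985*(-87/(-42) + 48905) = -33985*(-1/42*(-87) + 48905) = -33985*(29/14 + 48905) = -33985*684699/14 = -3324213645/2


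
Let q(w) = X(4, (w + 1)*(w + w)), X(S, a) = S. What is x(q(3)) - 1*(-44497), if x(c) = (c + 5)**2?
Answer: 44578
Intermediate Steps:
q(w) = 4
x(c) = (5 + c)**2
x(q(3)) - 1*(-44497) = (5 + 4)**2 - 1*(-44497) = 9**2 + 44497 = 81 + 44497 = 44578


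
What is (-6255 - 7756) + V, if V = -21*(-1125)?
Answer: 9614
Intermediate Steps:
V = 23625
(-6255 - 7756) + V = (-6255 - 7756) + 23625 = -14011 + 23625 = 9614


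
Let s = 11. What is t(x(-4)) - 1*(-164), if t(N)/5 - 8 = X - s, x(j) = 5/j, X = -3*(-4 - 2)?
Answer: 239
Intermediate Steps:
X = 18 (X = -3*(-6) = 18)
t(N) = 75 (t(N) = 40 + 5*(18 - 1*11) = 40 + 5*(18 - 11) = 40 + 5*7 = 40 + 35 = 75)
t(x(-4)) - 1*(-164) = 75 - 1*(-164) = 75 + 164 = 239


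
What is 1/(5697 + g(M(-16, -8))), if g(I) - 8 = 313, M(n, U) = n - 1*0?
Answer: 1/6018 ≈ 0.00016617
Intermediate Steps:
M(n, U) = n (M(n, U) = n + 0 = n)
g(I) = 321 (g(I) = 8 + 313 = 321)
1/(5697 + g(M(-16, -8))) = 1/(5697 + 321) = 1/6018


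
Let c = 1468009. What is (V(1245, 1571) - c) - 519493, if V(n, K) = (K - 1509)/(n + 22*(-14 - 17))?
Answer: -1118963564/563 ≈ -1.9875e+6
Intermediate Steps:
V(n, K) = (-1509 + K)/(-682 + n) (V(n, K) = (-1509 + K)/(n + 22*(-31)) = (-1509 + K)/(n - 682) = (-1509 + K)/(-682 + n))
(V(1245, 1571) - c) - 519493 = ((-1509 + 1571)/(-682 + 1245) - 1*1468009) - 519493 = (62/563 - 1468009) - 519493 = -826489005/563 - 519493 = -1118963564/563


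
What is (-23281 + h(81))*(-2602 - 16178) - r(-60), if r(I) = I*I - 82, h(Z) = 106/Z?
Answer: 11804105314/27 ≈ 4.3719e+8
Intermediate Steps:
r(I) = -82 + I² (r(I) = I² - 82 = -82 + I²)
(-23281 + h(81))*(-2602 - 16178) - r(-60) = (-23281 + 106/81)*(-2602 - 16178) - (-82 + (-60)²) = (-23281 + 106*(1/81))*(-18780) - (-82 + 3600) = (-23281 + 106/81)*(-18780) - 1*3518 = -1885655/81*(-18780) - 3518 = 11804200300/27 - 3518 = 11804105314/27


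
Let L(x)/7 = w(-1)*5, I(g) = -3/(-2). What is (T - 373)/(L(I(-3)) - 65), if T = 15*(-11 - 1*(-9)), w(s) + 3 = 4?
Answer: 403/30 ≈ 13.433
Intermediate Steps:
I(g) = 3/2 (I(g) = -3*(-½) = 3/2)
w(s) = 1 (w(s) = -3 + 4 = 1)
L(x) = 35 (L(x) = 7*(1*5) = 7*5 = 35)
T = -30 (T = 15*(-11 + 9) = 15*(-2) = -30)
(T - 373)/(L(I(-3)) - 65) = (-30 - 373)/(35 - 65) = -403/(-30) = -403*(-1/30) = 403/30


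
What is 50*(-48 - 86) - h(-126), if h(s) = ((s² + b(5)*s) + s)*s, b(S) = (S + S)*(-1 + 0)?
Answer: 2136560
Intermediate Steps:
b(S) = -2*S (b(S) = (2*S)*(-1) = -2*S)
h(s) = s*(s² - 9*s) (h(s) = ((s² + (-2*5)*s) + s)*s = ((s² - 10*s) + s)*s = (s² - 9*s)*s = s*(s² - 9*s))
50*(-48 - 86) - h(-126) = 50*(-48 - 86) - (-126)²*(-9 - 126) = 50*(-134) - 15876*(-135) = -6700 - 1*(-2143260) = -6700 + 2143260 = 2136560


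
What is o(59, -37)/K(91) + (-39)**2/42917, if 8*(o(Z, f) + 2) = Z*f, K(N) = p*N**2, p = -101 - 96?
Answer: 2849246637/80014798136 ≈ 0.035609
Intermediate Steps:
p = -197
K(N) = -197*N**2
o(Z, f) = -2 + Z*f/8 (o(Z, f) = -2 + (Z*f)/8 = -2 + Z*f/8)
o(59, -37)/K(91) + (-39)**2/42917 = (-2 + (1/8)*59*(-37))/((-197*91**2)) + (-39)**2/42917 = (-2 - 2183/8)/((-197*8281)) + 1521*(1/42917) = -2199/8/(-1631357) + 1521/42917 = -2199/8*(-1/1631357) + 1521/42917 = 2199/13050856 + 1521/42917 = 2849246637/80014798136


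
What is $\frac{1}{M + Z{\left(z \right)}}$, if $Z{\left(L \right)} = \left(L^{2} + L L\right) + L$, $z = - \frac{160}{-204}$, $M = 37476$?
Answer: $\frac{2601}{97480316} \approx 2.6682 \cdot 10^{-5}$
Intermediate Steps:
$z = \frac{40}{51}$ ($z = \left(-160\right) \left(- \frac{1}{204}\right) = \frac{40}{51} \approx 0.78431$)
$Z{\left(L \right)} = L + 2 L^{2}$ ($Z{\left(L \right)} = \left(L^{2} + L^{2}\right) + L = 2 L^{2} + L = L + 2 L^{2}$)
$\frac{1}{M + Z{\left(z \right)}} = \frac{1}{37476 + \frac{40 \left(1 + 2 \cdot \frac{40}{51}\right)}{51}} = \frac{1}{37476 + \frac{40 \left(1 + \frac{80}{51}\right)}{51}} = \frac{1}{37476 + \frac{40}{51} \cdot \frac{131}{51}} = \frac{1}{37476 + \frac{5240}{2601}} = \frac{1}{\frac{97480316}{2601}} = \frac{2601}{97480316}$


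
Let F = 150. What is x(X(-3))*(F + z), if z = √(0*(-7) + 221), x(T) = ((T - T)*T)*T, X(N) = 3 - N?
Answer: 0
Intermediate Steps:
x(T) = 0 (x(T) = (0*T)*T = 0*T = 0)
z = √221 (z = √(0 + 221) = √221 ≈ 14.866)
x(X(-3))*(F + z) = 0*(150 + √221) = 0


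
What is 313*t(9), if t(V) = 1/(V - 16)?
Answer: -313/7 ≈ -44.714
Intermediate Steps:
t(V) = 1/(-16 + V)
313*t(9) = 313/(-16 + 9) = 313/(-7) = 313*(-1/7) = -313/7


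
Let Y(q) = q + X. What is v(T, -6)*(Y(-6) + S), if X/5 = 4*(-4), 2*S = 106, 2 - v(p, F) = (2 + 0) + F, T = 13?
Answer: -198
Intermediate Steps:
v(p, F) = -F (v(p, F) = 2 - ((2 + 0) + F) = 2 - (2 + F) = 2 + (-2 - F) = -F)
S = 53 (S = (½)*106 = 53)
X = -80 (X = 5*(4*(-4)) = 5*(-16) = -80)
Y(q) = -80 + q (Y(q) = q - 80 = -80 + q)
v(T, -6)*(Y(-6) + S) = (-1*(-6))*((-80 - 6) + 53) = 6*(-86 + 53) = 6*(-33) = -198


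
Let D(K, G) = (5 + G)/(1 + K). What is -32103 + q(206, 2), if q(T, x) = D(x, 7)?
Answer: -32099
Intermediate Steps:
D(K, G) = (5 + G)/(1 + K)
q(T, x) = 12/(1 + x) (q(T, x) = (5 + 7)/(1 + x) = 12/(1 + x))
-32103 + q(206, 2) = -32103 + 12/(1 + 2) = -32103 + 12/3 = -32103 + 12*(⅓) = -32103 + 4 = -32099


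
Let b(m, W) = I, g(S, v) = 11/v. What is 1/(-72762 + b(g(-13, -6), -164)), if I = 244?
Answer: -1/72518 ≈ -1.3790e-5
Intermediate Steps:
b(m, W) = 244
1/(-72762 + b(g(-13, -6), -164)) = 1/(-72762 + 244) = 1/(-72518) = -1/72518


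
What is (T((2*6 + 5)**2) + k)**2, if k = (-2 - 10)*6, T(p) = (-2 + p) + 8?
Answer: 49729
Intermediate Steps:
T(p) = 6 + p
k = -72 (k = -12*6 = -72)
(T((2*6 + 5)**2) + k)**2 = ((6 + (2*6 + 5)**2) - 72)**2 = ((6 + (12 + 5)**2) - 72)**2 = ((6 + 17**2) - 72)**2 = ((6 + 289) - 72)**2 = (295 - 72)**2 = 223**2 = 49729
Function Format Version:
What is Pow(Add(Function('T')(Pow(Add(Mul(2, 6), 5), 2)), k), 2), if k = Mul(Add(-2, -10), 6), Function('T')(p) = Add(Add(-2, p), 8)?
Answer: 49729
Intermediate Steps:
Function('T')(p) = Add(6, p)
k = -72 (k = Mul(-12, 6) = -72)
Pow(Add(Function('T')(Pow(Add(Mul(2, 6), 5), 2)), k), 2) = Pow(Add(Add(6, Pow(Add(Mul(2, 6), 5), 2)), -72), 2) = Pow(Add(Add(6, Pow(Add(12, 5), 2)), -72), 2) = Pow(Add(Add(6, Pow(17, 2)), -72), 2) = Pow(Add(Add(6, 289), -72), 2) = Pow(Add(295, -72), 2) = Pow(223, 2) = 49729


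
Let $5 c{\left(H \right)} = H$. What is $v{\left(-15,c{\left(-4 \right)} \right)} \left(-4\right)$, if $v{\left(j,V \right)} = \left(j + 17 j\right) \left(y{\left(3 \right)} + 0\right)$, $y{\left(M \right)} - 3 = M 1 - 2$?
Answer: $4320$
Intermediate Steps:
$c{\left(H \right)} = \frac{H}{5}$
$y{\left(M \right)} = 1 + M$ ($y{\left(M \right)} = 3 + \left(M 1 - 2\right) = 3 + \left(M - 2\right) = 3 + \left(-2 + M\right) = 1 + M$)
$v{\left(j,V \right)} = 72 j$ ($v{\left(j,V \right)} = \left(j + 17 j\right) \left(\left(1 + 3\right) + 0\right) = 18 j \left(4 + 0\right) = 18 j 4 = 72 j$)
$v{\left(-15,c{\left(-4 \right)} \right)} \left(-4\right) = 72 \left(-15\right) \left(-4\right) = \left(-1080\right) \left(-4\right) = 4320$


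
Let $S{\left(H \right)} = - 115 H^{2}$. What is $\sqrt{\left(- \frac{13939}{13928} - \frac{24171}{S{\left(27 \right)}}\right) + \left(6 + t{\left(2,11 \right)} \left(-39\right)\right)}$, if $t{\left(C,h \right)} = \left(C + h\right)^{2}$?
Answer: $\frac{i \sqrt{3079239716941336110}}{21623220} \approx 81.152 i$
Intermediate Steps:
$\sqrt{\left(- \frac{13939}{13928} - \frac{24171}{S{\left(27 \right)}}\right) + \left(6 + t{\left(2,11 \right)} \left(-39\right)\right)} = \sqrt{\left(- \frac{13939}{13928} - \frac{24171}{\left(-115\right) 27^{2}}\right) + \left(6 + \left(2 + 11\right)^{2} \left(-39\right)\right)} = \sqrt{\left(\left(-13939\right) \frac{1}{13928} - \frac{24171}{\left(-115\right) 729}\right) + \left(6 + 13^{2} \left(-39\right)\right)} = \sqrt{\left(- \frac{13939}{13928} - \frac{24171}{-83835}\right) + \left(6 + 169 \left(-39\right)\right)} = \sqrt{\left(- \frac{13939}{13928} - - \frac{8057}{27945}\right) + \left(6 - 6591\right)} = \sqrt{\left(- \frac{13939}{13928} + \frac{8057}{27945}\right) - 6585} = \sqrt{- \frac{277307459}{389217960} - 6585} = \sqrt{- \frac{2563277574059}{389217960}} = \frac{i \sqrt{3079239716941336110}}{21623220}$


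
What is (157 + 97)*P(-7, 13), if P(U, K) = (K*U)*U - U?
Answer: 163576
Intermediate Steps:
P(U, K) = -U + K*U² (P(U, K) = K*U² - U = -U + K*U²)
(157 + 97)*P(-7, 13) = (157 + 97)*(-7*(-1 + 13*(-7))) = 254*(-7*(-1 - 91)) = 254*(-7*(-92)) = 254*644 = 163576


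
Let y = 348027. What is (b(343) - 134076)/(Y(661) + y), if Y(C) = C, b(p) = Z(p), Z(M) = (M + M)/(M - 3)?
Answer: -22792577/59276960 ≈ -0.38451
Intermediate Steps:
Z(M) = 2*M/(-3 + M) (Z(M) = (2*M)/(-3 + M) = 2*M/(-3 + M))
b(p) = 2*p/(-3 + p)
(b(343) - 134076)/(Y(661) + y) = (2*343/(-3 + 343) - 134076)/(661 + 348027) = (2*343/340 - 134076)/348688 = (2*343*(1/340) - 134076)*(1/348688) = (343/170 - 134076)*(1/348688) = -22792577/170*1/348688 = -22792577/59276960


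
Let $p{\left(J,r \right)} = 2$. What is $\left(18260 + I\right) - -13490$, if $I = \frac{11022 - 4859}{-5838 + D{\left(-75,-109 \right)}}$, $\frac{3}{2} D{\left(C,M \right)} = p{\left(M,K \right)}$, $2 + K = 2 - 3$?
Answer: $\frac{555924011}{17510} \approx 31749.0$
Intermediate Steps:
$K = -3$ ($K = -2 + \left(2 - 3\right) = -2 - 1 = -3$)
$D{\left(C,M \right)} = \frac{4}{3}$ ($D{\left(C,M \right)} = \frac{2}{3} \cdot 2 = \frac{4}{3}$)
$I = - \frac{18489}{17510}$ ($I = \frac{11022 - 4859}{-5838 + \frac{4}{3}} = \frac{6163}{- \frac{17510}{3}} = 6163 \left(- \frac{3}{17510}\right) = - \frac{18489}{17510} \approx -1.0559$)
$\left(18260 + I\right) - -13490 = \left(18260 - \frac{18489}{17510}\right) - -13490 = \frac{319714111}{17510} + \left(-1172 + 14662\right) = \frac{319714111}{17510} + 13490 = \frac{555924011}{17510}$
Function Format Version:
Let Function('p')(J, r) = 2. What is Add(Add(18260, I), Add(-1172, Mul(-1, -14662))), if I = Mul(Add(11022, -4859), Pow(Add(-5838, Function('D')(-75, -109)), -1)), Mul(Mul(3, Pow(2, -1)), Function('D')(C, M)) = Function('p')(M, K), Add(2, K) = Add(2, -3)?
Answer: Rational(555924011, 17510) ≈ 31749.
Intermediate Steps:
K = -3 (K = Add(-2, Add(2, -3)) = Add(-2, -1) = -3)
Function('D')(C, M) = Rational(4, 3) (Function('D')(C, M) = Mul(Rational(2, 3), 2) = Rational(4, 3))
I = Rational(-18489, 17510) (I = Mul(Add(11022, -4859), Pow(Add(-5838, Rational(4, 3)), -1)) = Mul(6163, Pow(Rational(-17510, 3), -1)) = Mul(6163, Rational(-3, 17510)) = Rational(-18489, 17510) ≈ -1.0559)
Add(Add(18260, I), Add(-1172, Mul(-1, -14662))) = Add(Add(18260, Rational(-18489, 17510)), Add(-1172, Mul(-1, -14662))) = Add(Rational(319714111, 17510), Add(-1172, 14662)) = Add(Rational(319714111, 17510), 13490) = Rational(555924011, 17510)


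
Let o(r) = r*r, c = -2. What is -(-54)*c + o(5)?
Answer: -83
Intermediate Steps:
o(r) = r**2
-(-54)*c + o(5) = -(-54)*(-2) + 5**2 = -6*18 + 25 = -108 + 25 = -83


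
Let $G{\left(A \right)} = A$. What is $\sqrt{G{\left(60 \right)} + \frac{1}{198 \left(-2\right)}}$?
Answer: $\frac{\sqrt{261349}}{66} \approx 7.7458$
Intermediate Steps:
$\sqrt{G{\left(60 \right)} + \frac{1}{198 \left(-2\right)}} = \sqrt{60 + \frac{1}{198 \left(-2\right)}} = \sqrt{60 + \frac{1}{-396}} = \sqrt{60 - \frac{1}{396}} = \sqrt{\frac{23759}{396}} = \frac{\sqrt{261349}}{66}$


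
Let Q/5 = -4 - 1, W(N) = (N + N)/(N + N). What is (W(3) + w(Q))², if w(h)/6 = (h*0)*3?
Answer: 1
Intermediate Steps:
W(N) = 1 (W(N) = (2*N)/((2*N)) = (2*N)*(1/(2*N)) = 1)
Q = -25 (Q = 5*(-4 - 1) = 5*(-5) = -25)
w(h) = 0 (w(h) = 6*((h*0)*3) = 6*(0*3) = 6*0 = 0)
(W(3) + w(Q))² = (1 + 0)² = 1² = 1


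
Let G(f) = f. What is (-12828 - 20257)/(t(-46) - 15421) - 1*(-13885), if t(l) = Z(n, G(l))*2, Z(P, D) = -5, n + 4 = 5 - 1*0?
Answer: 16484040/1187 ≈ 13887.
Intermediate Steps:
n = 1 (n = -4 + (5 - 1*0) = -4 + (5 + 0) = -4 + 5 = 1)
t(l) = -10 (t(l) = -5*2 = -10)
(-12828 - 20257)/(t(-46) - 15421) - 1*(-13885) = (-12828 - 20257)/(-10 - 15421) - 1*(-13885) = -33085/(-15431) + 13885 = -33085*(-1/15431) + 13885 = 2545/1187 + 13885 = 16484040/1187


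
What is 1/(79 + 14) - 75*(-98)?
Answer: 683551/93 ≈ 7350.0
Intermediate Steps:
1/(79 + 14) - 75*(-98) = 1/93 + 7350 = 683551/93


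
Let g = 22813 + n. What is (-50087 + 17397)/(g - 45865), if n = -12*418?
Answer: 16345/14034 ≈ 1.1647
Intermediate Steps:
n = -5016
g = 17797 (g = 22813 - 5016 = 17797)
(-50087 + 17397)/(g - 45865) = (-50087 + 17397)/(17797 - 45865) = -32690/(-28068) = -32690*(-1/28068) = 16345/14034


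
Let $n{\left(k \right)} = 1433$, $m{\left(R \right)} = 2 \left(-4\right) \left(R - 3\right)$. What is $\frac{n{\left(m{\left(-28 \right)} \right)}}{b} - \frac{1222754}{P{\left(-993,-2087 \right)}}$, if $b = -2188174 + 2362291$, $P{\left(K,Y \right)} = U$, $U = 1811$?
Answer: $- \frac{212899663055}{315325887} \approx -675.17$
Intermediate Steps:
$P{\left(K,Y \right)} = 1811$
$m{\left(R \right)} = 24 - 8 R$ ($m{\left(R \right)} = - 8 \left(-3 + R\right) = 24 - 8 R$)
$b = 174117$
$\frac{n{\left(m{\left(-28 \right)} \right)}}{b} - \frac{1222754}{P{\left(-993,-2087 \right)}} = \frac{1433}{174117} - \frac{1222754}{1811} = - \frac{212899663055}{315325887}$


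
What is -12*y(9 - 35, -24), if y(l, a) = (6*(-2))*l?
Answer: -3744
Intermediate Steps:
y(l, a) = -12*l
-12*y(9 - 35, -24) = -(-144)*(9 - 35) = -(-144)*(-26) = -12*312 = -3744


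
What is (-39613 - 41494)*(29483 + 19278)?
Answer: -3954858427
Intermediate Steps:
(-39613 - 41494)*(29483 + 19278) = -81107*48761 = -3954858427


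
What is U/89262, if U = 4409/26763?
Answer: 4409/2388918906 ≈ 1.8456e-6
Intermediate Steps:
U = 4409/26763 (U = 4409*(1/26763) = 4409/26763 ≈ 0.16474)
U/89262 = (4409/26763)/89262 = (4409/26763)*(1/89262) = 4409/2388918906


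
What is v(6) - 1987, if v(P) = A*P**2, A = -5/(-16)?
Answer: -7903/4 ≈ -1975.8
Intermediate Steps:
A = 5/16 (A = -5*(-1/16) = 5/16 ≈ 0.31250)
v(P) = 5*P**2/16
v(6) - 1987 = (5/16)*6**2 - 1987 = (5/16)*36 - 1987 = 45/4 - 1987 = -7903/4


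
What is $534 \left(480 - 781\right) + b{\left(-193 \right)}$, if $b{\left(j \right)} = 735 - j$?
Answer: $-159806$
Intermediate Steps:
$534 \left(480 - 781\right) + b{\left(-193 \right)} = 534 \left(480 - 781\right) + \left(735 - -193\right) = 534 \left(-301\right) + \left(735 + 193\right) = -160734 + 928 = -159806$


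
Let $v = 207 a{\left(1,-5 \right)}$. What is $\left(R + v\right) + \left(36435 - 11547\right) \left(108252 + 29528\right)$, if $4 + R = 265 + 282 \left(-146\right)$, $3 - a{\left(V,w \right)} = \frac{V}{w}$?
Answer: $\frac{17145141957}{5} \approx 3.429 \cdot 10^{9}$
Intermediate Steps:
$a{\left(V,w \right)} = 3 - \frac{V}{w}$
$v = \frac{3312}{5}$ ($v = 207 \left(3 - 1 \frac{1}{-5}\right) = 207 \left(3 - 1 \left(- \frac{1}{5}\right)\right) = 207 \left(3 + \frac{1}{5}\right) = 207 \cdot \frac{16}{5} = \frac{3312}{5} \approx 662.4$)
$R = -40911$ ($R = -4 + \left(265 + 282 \left(-146\right)\right) = -4 + \left(265 - 41172\right) = -4 - 40907 = -40911$)
$\left(R + v\right) + \left(36435 - 11547\right) \left(108252 + 29528\right) = \left(-40911 + \frac{3312}{5}\right) + \left(36435 - 11547\right) \left(108252 + 29528\right) = - \frac{201243}{5} + 24888 \cdot 137780 = - \frac{201243}{5} + 3429068640 = \frac{17145141957}{5}$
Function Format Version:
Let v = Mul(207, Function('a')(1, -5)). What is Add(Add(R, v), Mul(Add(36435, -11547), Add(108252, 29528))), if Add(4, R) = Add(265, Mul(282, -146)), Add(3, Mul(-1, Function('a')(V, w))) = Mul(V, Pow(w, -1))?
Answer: Rational(17145141957, 5) ≈ 3.4290e+9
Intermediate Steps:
Function('a')(V, w) = Add(3, Mul(-1, V, Pow(w, -1))) (Function('a')(V, w) = Add(3, Mul(-1, Mul(V, Pow(w, -1)))) = Add(3, Mul(-1, V, Pow(w, -1))))
v = Rational(3312, 5) (v = Mul(207, Add(3, Mul(-1, 1, Pow(-5, -1)))) = Mul(207, Add(3, Mul(-1, 1, Rational(-1, 5)))) = Mul(207, Add(3, Rational(1, 5))) = Mul(207, Rational(16, 5)) = Rational(3312, 5) ≈ 662.40)
R = -40911 (R = Add(-4, Add(265, Mul(282, -146))) = Add(-4, Add(265, -41172)) = Add(-4, -40907) = -40911)
Add(Add(R, v), Mul(Add(36435, -11547), Add(108252, 29528))) = Add(Add(-40911, Rational(3312, 5)), Mul(Add(36435, -11547), Add(108252, 29528))) = Add(Rational(-201243, 5), Mul(24888, 137780)) = Add(Rational(-201243, 5), 3429068640) = Rational(17145141957, 5)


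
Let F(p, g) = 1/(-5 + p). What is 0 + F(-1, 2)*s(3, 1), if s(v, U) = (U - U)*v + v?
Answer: -½ ≈ -0.50000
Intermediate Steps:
s(v, U) = v (s(v, U) = 0*v + v = 0 + v = v)
0 + F(-1, 2)*s(3, 1) = 0 + 3/(-5 - 1) = 0 + 3/(-6) = 0 - ⅙*3 = 0 - ½ = -½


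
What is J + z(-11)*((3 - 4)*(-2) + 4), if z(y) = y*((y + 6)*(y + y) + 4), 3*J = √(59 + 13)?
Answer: -7524 + 2*√2 ≈ -7521.2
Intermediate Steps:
J = 2*√2 (J = √(59 + 13)/3 = √72/3 = (6*√2)/3 = 2*√2 ≈ 2.8284)
z(y) = y*(4 + 2*y*(6 + y)) (z(y) = y*((6 + y)*(2*y) + 4) = y*(2*y*(6 + y) + 4) = y*(4 + 2*y*(6 + y)))
J + z(-11)*((3 - 4)*(-2) + 4) = 2*√2 + (2*(-11)*(2 + (-11)² + 6*(-11)))*((3 - 4)*(-2) + 4) = 2*√2 + (2*(-11)*(2 + 121 - 66))*(-1*(-2) + 4) = 2*√2 + (2*(-11)*57)*(2 + 4) = 2*√2 - 1254*6 = 2*√2 - 7524 = -7524 + 2*√2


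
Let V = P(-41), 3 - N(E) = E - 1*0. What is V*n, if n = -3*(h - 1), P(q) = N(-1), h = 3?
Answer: -24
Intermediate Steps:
N(E) = 3 - E (N(E) = 3 - (E - 1*0) = 3 - (E + 0) = 3 - E)
P(q) = 4 (P(q) = 3 - 1*(-1) = 3 + 1 = 4)
n = -6 (n = -3*(3 - 1) = -3*2 = -6)
V = 4
V*n = 4*(-6) = -24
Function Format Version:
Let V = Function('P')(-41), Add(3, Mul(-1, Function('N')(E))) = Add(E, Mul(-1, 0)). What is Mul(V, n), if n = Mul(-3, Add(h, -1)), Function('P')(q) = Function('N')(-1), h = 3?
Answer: -24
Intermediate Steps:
Function('N')(E) = Add(3, Mul(-1, E)) (Function('N')(E) = Add(3, Mul(-1, Add(E, Mul(-1, 0)))) = Add(3, Mul(-1, Add(E, 0))) = Add(3, Mul(-1, E)))
Function('P')(q) = 4 (Function('P')(q) = Add(3, Mul(-1, -1)) = Add(3, 1) = 4)
n = -6 (n = Mul(-3, Add(3, -1)) = Mul(-3, 2) = -6)
V = 4
Mul(V, n) = Mul(4, -6) = -24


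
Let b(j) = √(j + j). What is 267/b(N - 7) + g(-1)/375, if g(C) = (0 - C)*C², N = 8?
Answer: 1/375 + 267*√2/2 ≈ 188.80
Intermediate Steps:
g(C) = -C³ (g(C) = (-C)*C² = -C³)
b(j) = √2*√j (b(j) = √(2*j) = √2*√j)
267/b(N - 7) + g(-1)/375 = 267/((√2*√(8 - 7))) - 1*(-1)³/375 = 267/((√2*√1)) - 1*(-1)*(1/375) = 267/((√2*1)) + 1*(1/375) = 267/(√2) + 1/375 = 267*(√2/2) + 1/375 = 267*√2/2 + 1/375 = 1/375 + 267*√2/2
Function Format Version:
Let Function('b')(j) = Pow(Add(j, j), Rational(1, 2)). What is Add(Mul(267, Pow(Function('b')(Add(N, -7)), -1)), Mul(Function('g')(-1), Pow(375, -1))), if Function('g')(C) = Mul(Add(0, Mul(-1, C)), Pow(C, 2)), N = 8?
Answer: Add(Rational(1, 375), Mul(Rational(267, 2), Pow(2, Rational(1, 2)))) ≈ 188.80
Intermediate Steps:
Function('g')(C) = Mul(-1, Pow(C, 3)) (Function('g')(C) = Mul(Mul(-1, C), Pow(C, 2)) = Mul(-1, Pow(C, 3)))
Function('b')(j) = Mul(Pow(2, Rational(1, 2)), Pow(j, Rational(1, 2))) (Function('b')(j) = Pow(Mul(2, j), Rational(1, 2)) = Mul(Pow(2, Rational(1, 2)), Pow(j, Rational(1, 2))))
Add(Mul(267, Pow(Function('b')(Add(N, -7)), -1)), Mul(Function('g')(-1), Pow(375, -1))) = Add(Mul(267, Pow(Mul(Pow(2, Rational(1, 2)), Pow(Add(8, -7), Rational(1, 2))), -1)), Mul(Mul(-1, Pow(-1, 3)), Pow(375, -1))) = Add(Mul(267, Pow(Mul(Pow(2, Rational(1, 2)), Pow(1, Rational(1, 2))), -1)), Mul(Mul(-1, -1), Rational(1, 375))) = Add(Mul(267, Pow(Mul(Pow(2, Rational(1, 2)), 1), -1)), Mul(1, Rational(1, 375))) = Add(Mul(267, Pow(Pow(2, Rational(1, 2)), -1)), Rational(1, 375)) = Add(Mul(267, Mul(Rational(1, 2), Pow(2, Rational(1, 2)))), Rational(1, 375)) = Add(Mul(Rational(267, 2), Pow(2, Rational(1, 2))), Rational(1, 375)) = Add(Rational(1, 375), Mul(Rational(267, 2), Pow(2, Rational(1, 2))))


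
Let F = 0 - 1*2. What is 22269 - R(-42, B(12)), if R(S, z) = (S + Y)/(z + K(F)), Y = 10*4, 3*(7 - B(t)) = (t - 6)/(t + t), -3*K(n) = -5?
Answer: 2293731/103 ≈ 22269.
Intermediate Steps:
F = -2 (F = 0 - 2 = -2)
K(n) = 5/3 (K(n) = -1/3*(-5) = 5/3)
B(t) = 7 - (-6 + t)/(6*t) (B(t) = 7 - (t - 6)/(3*(t + t)) = 7 - (-6 + t)/(3*(2*t)) = 7 - (-6 + t)*1/(2*t)/3 = 7 - (-6 + t)/(6*t))
Y = 40
R(S, z) = (40 + S)/(5/3 + z) (R(S, z) = (S + 40)/(z + 5/3) = (40 + S)/(5/3 + z))
22269 - R(-42, B(12)) = 22269 - 3*(40 - 42)/(5 + 3*(41/6 + 1/12)) = 22269 - 3*(-2)/(5 + 3*(41/6 + 1/12)) = 22269 - 3*(-2)/(5 + 3*(83/12)) = 22269 - 3*(-2)/(5 + 83/4) = 22269 - 3*(-2)/103/4 = 22269 - 3*4*(-2)/103 = 22269 - 1*(-24/103) = 22269 + 24/103 = 2293731/103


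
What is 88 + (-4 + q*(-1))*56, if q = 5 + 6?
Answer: -752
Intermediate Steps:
q = 11
88 + (-4 + q*(-1))*56 = 88 + (-4 + 11*(-1))*56 = 88 + (-4 - 11)*56 = 88 - 15*56 = 88 - 840 = -752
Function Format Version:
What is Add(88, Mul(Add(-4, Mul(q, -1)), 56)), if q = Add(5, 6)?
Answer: -752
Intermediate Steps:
q = 11
Add(88, Mul(Add(-4, Mul(q, -1)), 56)) = Add(88, Mul(Add(-4, Mul(11, -1)), 56)) = Add(88, Mul(Add(-4, -11), 56)) = Add(88, Mul(-15, 56)) = Add(88, -840) = -752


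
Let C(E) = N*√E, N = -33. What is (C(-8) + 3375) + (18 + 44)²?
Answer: 7219 - 66*I*√2 ≈ 7219.0 - 93.338*I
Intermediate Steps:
C(E) = -33*√E
(C(-8) + 3375) + (18 + 44)² = (-66*I*√2 + 3375) + (18 + 44)² = (-66*I*√2 + 3375) + 62² = (-66*I*√2 + 3375) + 3844 = (3375 - 66*I*√2) + 3844 = 7219 - 66*I*√2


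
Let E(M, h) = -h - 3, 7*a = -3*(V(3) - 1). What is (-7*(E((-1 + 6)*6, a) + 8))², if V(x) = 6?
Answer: 2500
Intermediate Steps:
a = -15/7 (a = (-3*(6 - 1))/7 = (-3*5)/7 = (⅐)*(-15) = -15/7 ≈ -2.1429)
E(M, h) = -3 - h
(-7*(E((-1 + 6)*6, a) + 8))² = (-7*((-3 - 1*(-15/7)) + 8))² = (-7*((-3 + 15/7) + 8))² = (-7*(-6/7 + 8))² = (-7*50/7)² = (-50)² = 2500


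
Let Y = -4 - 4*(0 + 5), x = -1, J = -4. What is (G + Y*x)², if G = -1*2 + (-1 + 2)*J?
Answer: 324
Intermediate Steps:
Y = -24 (Y = -4 - 4*5 = -4 - 1*20 = -4 - 20 = -24)
G = -6 (G = -1*2 + (-1 + 2)*(-4) = -2 + 1*(-4) = -2 - 4 = -6)
(G + Y*x)² = (-6 - 24*(-1))² = (-6 + 24)² = 18² = 324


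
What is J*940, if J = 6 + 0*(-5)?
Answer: 5640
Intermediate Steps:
J = 6 (J = 6 + 0 = 6)
J*940 = 6*940 = 5640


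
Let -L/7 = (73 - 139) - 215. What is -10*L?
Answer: -19670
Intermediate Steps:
L = 1967 (L = -7*((73 - 139) - 215) = -7*(-66 - 215) = -7*(-281) = 1967)
-10*L = -10*1967 = -19670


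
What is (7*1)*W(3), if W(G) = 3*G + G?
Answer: 84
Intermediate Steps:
W(G) = 4*G
(7*1)*W(3) = (7*1)*(4*3) = 7*12 = 84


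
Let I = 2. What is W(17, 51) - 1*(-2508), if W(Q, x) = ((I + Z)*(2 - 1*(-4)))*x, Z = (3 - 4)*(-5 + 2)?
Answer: 4038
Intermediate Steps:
Z = 3 (Z = -1*(-3) = 3)
W(Q, x) = 30*x (W(Q, x) = ((2 + 3)*(2 - 1*(-4)))*x = (5*(2 + 4))*x = (5*6)*x = 30*x)
W(17, 51) - 1*(-2508) = 30*51 - 1*(-2508) = 1530 + 2508 = 4038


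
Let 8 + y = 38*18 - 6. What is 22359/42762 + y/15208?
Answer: 30723851/54193708 ≈ 0.56693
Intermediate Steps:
y = 670 (y = -8 + (38*18 - 6) = -8 + (684 - 6) = -8 + 678 = 670)
22359/42762 + y/15208 = 22359/42762 + 670/15208 = 22359*(1/42762) + 670*(1/15208) = 7453/14254 + 335/7604 = 30723851/54193708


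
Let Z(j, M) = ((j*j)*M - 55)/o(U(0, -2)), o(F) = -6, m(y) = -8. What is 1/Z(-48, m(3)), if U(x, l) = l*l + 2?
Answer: 6/18487 ≈ 0.00032455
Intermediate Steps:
U(x, l) = 2 + l**2 (U(x, l) = l**2 + 2 = 2 + l**2)
Z(j, M) = 55/6 - M*j**2/6 (Z(j, M) = ((j*j)*M - 55)/(-6) = (j**2*M - 55)*(-1/6) = (M*j**2 - 55)*(-1/6) = (-55 + M*j**2)*(-1/6) = 55/6 - M*j**2/6)
1/Z(-48, m(3)) = 1/(55/6 - 1/6*(-8)*(-48)**2) = 1/(55/6 - 1/6*(-8)*2304) = 1/(55/6 + 3072) = 1/(18487/6) = 6/18487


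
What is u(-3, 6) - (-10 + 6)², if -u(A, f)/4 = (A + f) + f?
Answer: -52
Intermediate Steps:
u(A, f) = -8*f - 4*A (u(A, f) = -4*((A + f) + f) = -4*(A + 2*f) = -8*f - 4*A)
u(-3, 6) - (-10 + 6)² = (-8*6 - 4*(-3)) - (-10 + 6)² = (-48 + 12) - 1*(-4)² = -36 - 1*16 = -36 - 16 = -52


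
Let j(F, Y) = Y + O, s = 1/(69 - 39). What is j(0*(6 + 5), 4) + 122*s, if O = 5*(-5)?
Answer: -254/15 ≈ -16.933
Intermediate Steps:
s = 1/30 ≈ 0.033333
O = -25
j(F, Y) = -25 + Y (j(F, Y) = Y - 25 = -25 + Y)
j(0*(6 + 5), 4) + 122*s = (-25 + 4) + 122*(1/30) = -21 + 61/15 = -254/15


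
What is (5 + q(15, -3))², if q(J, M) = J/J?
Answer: 36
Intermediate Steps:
q(J, M) = 1
(5 + q(15, -3))² = (5 + 1)² = 6² = 36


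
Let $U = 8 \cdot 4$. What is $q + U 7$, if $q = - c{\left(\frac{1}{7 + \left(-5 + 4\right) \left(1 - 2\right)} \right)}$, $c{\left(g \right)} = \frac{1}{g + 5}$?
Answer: $\frac{9176}{41} \approx 223.8$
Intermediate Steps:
$U = 32$
$c{\left(g \right)} = \frac{1}{5 + g}$
$q = - \frac{8}{41}$ ($q = - \frac{1}{5 + \frac{1}{7 + \left(-5 + 4\right) \left(1 - 2\right)}} = - \frac{1}{5 + \frac{1}{7 - -1}} = - \frac{1}{5 + \frac{1}{7 + 1}} = - \frac{1}{5 + \frac{1}{8}} = - \frac{1}{\frac{41}{8}} = \left(-1\right) \frac{8}{41} = - \frac{8}{41} \approx -0.19512$)
$q + U 7 = - \frac{8}{41} + 32 \cdot 7 = - \frac{8}{41} + 224 = \frac{9176}{41}$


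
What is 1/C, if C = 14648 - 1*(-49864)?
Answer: 1/64512 ≈ 1.5501e-5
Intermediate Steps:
C = 64512 (C = 14648 + 49864 = 64512)
1/C = 1/64512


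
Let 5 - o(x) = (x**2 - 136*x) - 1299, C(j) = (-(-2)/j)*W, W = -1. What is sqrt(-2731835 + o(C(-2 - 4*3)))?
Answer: 2*I*sqrt(33448767)/7 ≈ 1652.4*I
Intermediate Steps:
C(j) = -2/j (C(j) = -(-2)/j*(-1) = (2/j)*(-1) = -2/j)
o(x) = 1304 - x**2 + 136*x (o(x) = 5 - ((x**2 - 136*x) - 1299) = 5 - (-1299 + x**2 - 136*x) = 5 + (1299 - x**2 + 136*x) = 1304 - x**2 + 136*x)
sqrt(-2731835 + o(C(-2 - 4*3))) = sqrt(-2731835 + (1304 - (-2/(-2 - 4*3))**2 + 136*(-2/(-2 - 4*3)))) = sqrt(-2731835 + (1304 - (-2/(-2 - 12))**2 + 136*(-2/(-2 - 12)))) = sqrt(-2731835 + (1304 - (-2/(-14))**2 + 136*(-2/(-14)))) = sqrt(-2731835 + (1304 - (-2*(-1/14))**2 + 136*(-2*(-1/14)))) = sqrt(-2731835 + (1304 - (1/7)**2 + 136*(1/7))) = sqrt(-2731835 + (1304 - 1*1/49 + 136/7)) = sqrt(-2731835 + (1304 - 1/49 + 136/7)) = sqrt(-2731835 + 64847/49) = sqrt(-133795068/49) = 2*I*sqrt(33448767)/7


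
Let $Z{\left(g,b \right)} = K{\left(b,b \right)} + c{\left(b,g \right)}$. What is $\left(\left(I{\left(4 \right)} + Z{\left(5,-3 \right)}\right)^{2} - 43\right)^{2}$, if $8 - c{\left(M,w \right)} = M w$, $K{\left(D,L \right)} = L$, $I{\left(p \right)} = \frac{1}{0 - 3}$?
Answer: $\frac{9572836}{81} \approx 1.1818 \cdot 10^{5}$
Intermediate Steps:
$I{\left(p \right)} = - \frac{1}{3}$ ($I{\left(p \right)} = \frac{1}{-3} = - \frac{1}{3}$)
$c{\left(M,w \right)} = 8 - M w$
$Z{\left(g,b \right)} = 8 + b - b g$ ($Z{\left(g,b \right)} = b - \left(-8 + b g\right) = 8 + b - b g$)
$\left(\left(I{\left(4 \right)} + Z{\left(5,-3 \right)}\right)^{2} - 43\right)^{2} = \left(\left(- \frac{1}{3} - \left(-5 - 15\right)\right)^{2} - 43\right)^{2} = \left(\left(- \frac{1}{3} + \left(8 - 3 + 15\right)\right)^{2} - 43\right)^{2} = \left(\left(- \frac{1}{3} + 20\right)^{2} - 43\right)^{2} = \left(\left(\frac{59}{3}\right)^{2} - 43\right)^{2} = \left(\frac{3481}{9} - 43\right)^{2} = \left(\frac{3094}{9}\right)^{2} = \frac{9572836}{81}$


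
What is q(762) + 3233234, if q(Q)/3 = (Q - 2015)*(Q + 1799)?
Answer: -6393565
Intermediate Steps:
q(Q) = 3*(-2015 + Q)*(1799 + Q) (q(Q) = 3*((Q - 2015)*(Q + 1799)) = 3*((-2015 + Q)*(1799 + Q)) = 3*(-2015 + Q)*(1799 + Q))
q(762) + 3233234 = (-10874955 - 648*762 + 3*762**2) + 3233234 = (-10874955 - 493776 + 3*580644) + 3233234 = (-10874955 - 493776 + 1741932) + 3233234 = -9626799 + 3233234 = -6393565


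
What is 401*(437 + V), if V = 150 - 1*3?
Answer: 234184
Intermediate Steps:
V = 147 (V = 150 - 3 = 147)
401*(437 + V) = 401*(437 + 147) = 401*584 = 234184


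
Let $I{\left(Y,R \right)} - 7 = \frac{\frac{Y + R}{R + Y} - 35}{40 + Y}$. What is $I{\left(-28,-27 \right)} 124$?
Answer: $\frac{1550}{3} \approx 516.67$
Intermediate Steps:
$I{\left(Y,R \right)} = 7 - \frac{34}{40 + Y}$ ($I{\left(Y,R \right)} = 7 + \frac{\frac{Y + R}{R + Y} - 35}{40 + Y} = 7 + \frac{\frac{R + Y}{R + Y} - 35}{40 + Y} = 7 + \frac{1 - 35}{40 + Y} = 7 - \frac{34}{40 + Y}$)
$I{\left(-28,-27 \right)} 124 = \frac{246 + 7 \left(-28\right)}{40 - 28} \cdot 124 = \frac{246 - 196}{12} \cdot 124 = \frac{1}{12} \cdot 50 \cdot 124 = \frac{25}{6} \cdot 124 = \frac{1550}{3}$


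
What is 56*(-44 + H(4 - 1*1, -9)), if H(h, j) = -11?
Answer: -3080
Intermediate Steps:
56*(-44 + H(4 - 1*1, -9)) = 56*(-44 - 11) = 56*(-55) = -3080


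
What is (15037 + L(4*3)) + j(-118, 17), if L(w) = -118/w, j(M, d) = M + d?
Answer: 89557/6 ≈ 14926.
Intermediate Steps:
(15037 + L(4*3)) + j(-118, 17) = (15037 - 118/(4*3)) + (-118 + 17) = (15037 - 118/12) - 101 = (15037 - 118*1/12) - 101 = (15037 - 59/6) - 101 = 90163/6 - 101 = 89557/6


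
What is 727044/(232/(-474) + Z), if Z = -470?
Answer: -86154714/55753 ≈ -1545.3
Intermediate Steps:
727044/(232/(-474) + Z) = 727044/(232/(-474) - 470) = 727044/(232*(-1/474) - 470) = 727044/(-116/237 - 470) = 727044/(-111506/237) = 727044*(-237/111506) = -86154714/55753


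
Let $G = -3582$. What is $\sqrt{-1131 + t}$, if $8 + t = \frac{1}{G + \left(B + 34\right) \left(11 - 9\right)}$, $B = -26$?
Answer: $\frac{5 i \sqrt{579357322}}{3566} \approx 33.749 i$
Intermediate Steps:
$t = - \frac{28529}{3566}$ ($t = -8 + \frac{1}{-3582 + \left(-26 + 34\right) \left(11 - 9\right)} = -8 + \frac{1}{-3582 + 8 \left(11 - 9\right)} = -8 + \frac{1}{-3582 + 8 \cdot 2} = -8 + \frac{1}{-3582 + 16} = -8 + \frac{1}{-3566} = -8 - \frac{1}{3566} = - \frac{28529}{3566} \approx -8.0003$)
$\sqrt{-1131 + t} = \sqrt{-1131 - \frac{28529}{3566}} = \sqrt{- \frac{4061675}{3566}} = \frac{5 i \sqrt{579357322}}{3566}$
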